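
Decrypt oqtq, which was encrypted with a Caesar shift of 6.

o(14): 14−6=8 → i
q(16): 16−6=10 → k
t(19): 19−6=13 → n
q(16): 16−6=10 → k

iknk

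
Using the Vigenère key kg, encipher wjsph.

gpcvr

Repeat the key across the message: kgkgk
w(22)+k(10): 32≡6 → g
j(9)+g(6): 15 → p
s(18)+k(10): 28≡2 → c
p(15)+g(6): 21 → v
h(7)+k(10): 17 → r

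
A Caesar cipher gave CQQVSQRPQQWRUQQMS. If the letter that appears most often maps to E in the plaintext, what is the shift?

The most frequent ciphertext letter is Q (appears 7 times).
Q is position 16; E is position 4.
Shift = 12.

12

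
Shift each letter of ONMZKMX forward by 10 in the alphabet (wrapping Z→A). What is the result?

O(14): 14+10=24 → Y
N(13): 13+10=23 → X
M(12): 12+10=22 → W
Z(25): 25+10=35≡9 → J
K(10): 10+10=20 → U
M(12): 12+10=22 → W
X(23): 23+10=33≡7 → H

YXWJUWH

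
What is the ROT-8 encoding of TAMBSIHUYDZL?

T(19): 19+8=27≡1 → B
A(0): 0+8=8 → I
M(12): 12+8=20 → U
B(1): 1+8=9 → J
S(18): 18+8=26≡0 → A
I(8): 8+8=16 → Q
H(7): 7+8=15 → P
U(20): 20+8=28≡2 → C
Y(24): 24+8=32≡6 → G
D(3): 3+8=11 → L
Z(25): 25+8=33≡7 → H
L(11): 11+8=19 → T

BIUJAQPCGLHT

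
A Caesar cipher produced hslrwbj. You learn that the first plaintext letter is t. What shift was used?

14

From the crib: h(7)−t(19)=-12≡14, so the shift is 14.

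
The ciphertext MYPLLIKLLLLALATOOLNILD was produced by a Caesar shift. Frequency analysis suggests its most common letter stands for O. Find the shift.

The most frequent ciphertext letter is L (appears 9 times).
L is position 11; O is position 14.
Shift = -3≡23.

23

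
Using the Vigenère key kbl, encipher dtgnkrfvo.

nurxlcpwz

Repeat the key across the message: kblkblkbl
d(3)+k(10): 13 → n
t(19)+b(1): 20 → u
g(6)+l(11): 17 → r
n(13)+k(10): 23 → x
k(10)+b(1): 11 → l
r(17)+l(11): 28≡2 → c
f(5)+k(10): 15 → p
v(21)+b(1): 22 → w
o(14)+l(11): 25 → z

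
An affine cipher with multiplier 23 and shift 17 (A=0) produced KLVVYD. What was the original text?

The inverse of 23 mod 26 is 17, since 23·17=391≡1. Apply D(y)=17·(y−17) mod 26:
K(10): 17·(10−17)=-119≡11 → L
L(11): 17·(11−17)=-102≡2 → C
V(21): 17·(21−17)=68≡16 → Q
V(21): 17·(21−17)=68≡16 → Q
Y(24): 17·(24−17)=119≡15 → P
D(3): 17·(3−17)=-238≡22 → W

LCQQPW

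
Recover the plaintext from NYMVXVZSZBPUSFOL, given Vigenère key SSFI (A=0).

VGHNFDUKHJKMANJD

Repeat the key across the ciphertext: SSFISSFISSFISSFI
N(13)−S(18): -5≡21 → V
Y(24)−S(18): 6 → G
M(12)−F(5): 7 → H
V(21)−I(8): 13 → N
X(23)−S(18): 5 → F
V(21)−S(18): 3 → D
Z(25)−F(5): 20 → U
S(18)−I(8): 10 → K
Z(25)−S(18): 7 → H
B(1)−S(18): -17≡9 → J
P(15)−F(5): 10 → K
U(20)−I(8): 12 → M
S(18)−S(18): 0 → A
F(5)−S(18): -13≡13 → N
O(14)−F(5): 9 → J
L(11)−I(8): 3 → D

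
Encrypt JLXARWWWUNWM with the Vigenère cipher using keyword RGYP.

Repeat the key across the message: RGYPRGYPRGYP
J(9)+R(17): 26≡0 → A
L(11)+G(6): 17 → R
X(23)+Y(24): 47≡21 → V
A(0)+P(15): 15 → P
R(17)+R(17): 34≡8 → I
W(22)+G(6): 28≡2 → C
W(22)+Y(24): 46≡20 → U
W(22)+P(15): 37≡11 → L
U(20)+R(17): 37≡11 → L
N(13)+G(6): 19 → T
W(22)+Y(24): 46≡20 → U
M(12)+P(15): 27≡1 → B

ARVPICULLTUB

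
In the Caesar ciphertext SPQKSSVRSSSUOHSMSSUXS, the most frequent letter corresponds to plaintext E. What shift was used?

The most frequent ciphertext letter is S (appears 10 times).
S is position 18; E is position 4.
Shift = 14.

14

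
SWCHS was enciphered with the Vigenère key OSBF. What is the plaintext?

Repeat the key across the ciphertext: OSBFO
S(18)−O(14): 4 → E
W(22)−S(18): 4 → E
C(2)−B(1): 1 → B
H(7)−F(5): 2 → C
S(18)−O(14): 4 → E

EEBCE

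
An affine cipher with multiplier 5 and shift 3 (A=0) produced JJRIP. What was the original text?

The inverse of 5 mod 26 is 21, since 5·21=105≡1. Apply D(y)=21·(y−3) mod 26:
J(9): 21·(9−3)=126≡22 → W
J(9): 21·(9−3)=126≡22 → W
R(17): 21·(17−3)=294≡8 → I
I(8): 21·(8−3)=105≡1 → B
P(15): 21·(15−3)=252≡18 → S

WWIBS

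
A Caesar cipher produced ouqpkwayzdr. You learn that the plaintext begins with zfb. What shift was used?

From the crib: o(14)−z(25)=-11≡15, so the shift is 15.

15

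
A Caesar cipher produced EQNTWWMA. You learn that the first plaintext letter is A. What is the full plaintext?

From the crib: E(4)−A(0)=4, so the shift is 4.
Subtract 4 from each ciphertext letter:
E(4): 4−4=0 → A
Q(16): 16−4=12 → M
N(13): 13−4=9 → J
T(19): 19−4=15 → P
W(22): 22−4=18 → S
W(22): 22−4=18 → S
M(12): 12−4=8 → I
A(0): 0−4=-4≡22 → W

AMJPSSIW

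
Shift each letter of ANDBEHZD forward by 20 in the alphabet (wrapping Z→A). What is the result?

A(0): 0+20=20 → U
N(13): 13+20=33≡7 → H
D(3): 3+20=23 → X
B(1): 1+20=21 → V
E(4): 4+20=24 → Y
H(7): 7+20=27≡1 → B
Z(25): 25+20=45≡19 → T
D(3): 3+20=23 → X

UHXVYBTX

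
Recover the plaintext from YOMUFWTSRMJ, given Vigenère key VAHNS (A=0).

Repeat the key across the ciphertext: VAHNSVAHNSV
Y(24)−V(21): 3 → D
O(14)−A(0): 14 → O
M(12)−H(7): 5 → F
U(20)−N(13): 7 → H
F(5)−S(18): -13≡13 → N
W(22)−V(21): 1 → B
T(19)−A(0): 19 → T
S(18)−H(7): 11 → L
R(17)−N(13): 4 → E
M(12)−S(18): -6≡20 → U
J(9)−V(21): -12≡14 → O

DOFHNBTLEUO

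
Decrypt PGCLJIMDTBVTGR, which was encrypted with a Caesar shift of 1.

OFBKIHLCSAUSFQ

P(15): 15−1=14 → O
G(6): 6−1=5 → F
C(2): 2−1=1 → B
L(11): 11−1=10 → K
J(9): 9−1=8 → I
I(8): 8−1=7 → H
M(12): 12−1=11 → L
D(3): 3−1=2 → C
T(19): 19−1=18 → S
B(1): 1−1=0 → A
V(21): 21−1=20 → U
T(19): 19−1=18 → S
G(6): 6−1=5 → F
R(17): 17−1=16 → Q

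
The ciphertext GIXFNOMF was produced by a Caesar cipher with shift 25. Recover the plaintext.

HJYGOPNG

G(6): 6−25=-19≡7 → H
I(8): 8−25=-17≡9 → J
X(23): 23−25=-2≡24 → Y
F(5): 5−25=-20≡6 → G
N(13): 13−25=-12≡14 → O
O(14): 14−25=-11≡15 → P
M(12): 12−25=-13≡13 → N
F(5): 5−25=-20≡6 → G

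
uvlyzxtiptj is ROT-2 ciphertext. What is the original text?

u(20): 20−2=18 → s
v(21): 21−2=19 → t
l(11): 11−2=9 → j
y(24): 24−2=22 → w
z(25): 25−2=23 → x
x(23): 23−2=21 → v
t(19): 19−2=17 → r
i(8): 8−2=6 → g
p(15): 15−2=13 → n
t(19): 19−2=17 → r
j(9): 9−2=7 → h

stjwxvrgnrh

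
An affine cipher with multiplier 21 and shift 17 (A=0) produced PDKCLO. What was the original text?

QIRDWL

The inverse of 21 mod 26 is 5, since 21·5=105≡1. Apply D(y)=5·(y−17) mod 26:
P(15): 5·(15−17)=-10≡16 → Q
D(3): 5·(3−17)=-70≡8 → I
K(10): 5·(10−17)=-35≡17 → R
C(2): 5·(2−17)=-75≡3 → D
L(11): 5·(11−17)=-30≡22 → W
O(14): 5·(14−17)=-15≡11 → L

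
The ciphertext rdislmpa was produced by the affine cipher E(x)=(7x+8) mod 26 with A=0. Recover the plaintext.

fdautibk

The inverse of 7 mod 26 is 15, since 7·15=105≡1. Apply D(y)=15·(y−8) mod 26:
r(17): 15·(17−8)=135≡5 → f
d(3): 15·(3−8)=-75≡3 → d
i(8): 15·(8−8)=0 → a
s(18): 15·(18−8)=150≡20 → u
l(11): 15·(11−8)=45≡19 → t
m(12): 15·(12−8)=60≡8 → i
p(15): 15·(15−8)=105≡1 → b
a(0): 15·(0−8)=-120≡10 → k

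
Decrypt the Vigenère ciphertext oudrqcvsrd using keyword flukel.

jjjhmrqhxt

Repeat the key across the ciphertext: flukelfluk
o(14)−f(5): 9 → j
u(20)−l(11): 9 → j
d(3)−u(20): -17≡9 → j
r(17)−k(10): 7 → h
q(16)−e(4): 12 → m
c(2)−l(11): -9≡17 → r
v(21)−f(5): 16 → q
s(18)−l(11): 7 → h
r(17)−u(20): -3≡23 → x
d(3)−k(10): -7≡19 → t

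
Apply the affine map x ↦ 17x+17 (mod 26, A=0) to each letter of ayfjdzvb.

a(0): 17·0+17=17 → r
y(24): 17·24+17=425≡9 → j
f(5): 17·5+17=102≡24 → y
j(9): 17·9+17=170≡14 → o
d(3): 17·3+17=68≡16 → q
z(25): 17·25+17=442≡0 → a
v(21): 17·21+17=374≡10 → k
b(1): 17·1+17=34≡8 → i

rjyoqaki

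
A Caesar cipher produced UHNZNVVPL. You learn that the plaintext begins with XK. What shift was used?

23

From the crib: U(20)−X(23)=-3≡23, so the shift is 23.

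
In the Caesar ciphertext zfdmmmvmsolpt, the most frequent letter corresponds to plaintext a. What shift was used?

The most frequent ciphertext letter is m (appears 4 times).
m is position 12; a is position 0.
Shift = 12.

12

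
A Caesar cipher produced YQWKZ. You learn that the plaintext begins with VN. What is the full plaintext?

VNTHW

From the crib: Y(24)−V(21)=3, so the shift is 3.
Subtract 3 from each ciphertext letter:
Y(24): 24−3=21 → V
Q(16): 16−3=13 → N
W(22): 22−3=19 → T
K(10): 10−3=7 → H
Z(25): 25−3=22 → W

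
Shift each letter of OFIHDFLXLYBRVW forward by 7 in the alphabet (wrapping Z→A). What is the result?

O(14): 14+7=21 → V
F(5): 5+7=12 → M
I(8): 8+7=15 → P
H(7): 7+7=14 → O
D(3): 3+7=10 → K
F(5): 5+7=12 → M
L(11): 11+7=18 → S
X(23): 23+7=30≡4 → E
L(11): 11+7=18 → S
Y(24): 24+7=31≡5 → F
B(1): 1+7=8 → I
R(17): 17+7=24 → Y
V(21): 21+7=28≡2 → C
W(22): 22+7=29≡3 → D

VMPOKMSESFIYCD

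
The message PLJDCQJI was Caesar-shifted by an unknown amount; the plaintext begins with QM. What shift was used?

25

From the crib: P(15)−Q(16)=-1≡25, so the shift is 25.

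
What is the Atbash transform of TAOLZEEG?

GZLOAVVT

T(19) → G(6)
A(0) → Z(25)
O(14) → L(11)
L(11) → O(14)
Z(25) → A(0)
E(4) → V(21)
E(4) → V(21)
G(6) → T(19)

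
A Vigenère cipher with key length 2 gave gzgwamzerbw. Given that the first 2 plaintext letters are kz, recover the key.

Subtract each crib letter from the matching ciphertext letter (mod 26):
g(6)−k(10)=-4≡22 → w
z(25)−z(25)=0 → a

wa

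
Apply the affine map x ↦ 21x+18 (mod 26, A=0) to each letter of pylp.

vcpv

p(15): 21·15+18=333≡21 → v
y(24): 21·24+18=522≡2 → c
l(11): 21·11+18=249≡15 → p
p(15): 21·15+18=333≡21 → v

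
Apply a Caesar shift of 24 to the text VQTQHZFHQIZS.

V(21): 21+24=45≡19 → T
Q(16): 16+24=40≡14 → O
T(19): 19+24=43≡17 → R
Q(16): 16+24=40≡14 → O
H(7): 7+24=31≡5 → F
Z(25): 25+24=49≡23 → X
F(5): 5+24=29≡3 → D
H(7): 7+24=31≡5 → F
Q(16): 16+24=40≡14 → O
I(8): 8+24=32≡6 → G
Z(25): 25+24=49≡23 → X
S(18): 18+24=42≡16 → Q

TOROFXDFOGXQ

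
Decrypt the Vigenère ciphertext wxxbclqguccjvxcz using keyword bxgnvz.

varohmpjophkuawm

Repeat the key across the ciphertext: bxgnvzbxgnvzbxgn
w(22)−b(1): 21 → v
x(23)−x(23): 0 → a
x(23)−g(6): 17 → r
b(1)−n(13): -12≡14 → o
c(2)−v(21): -19≡7 → h
l(11)−z(25): -14≡12 → m
q(16)−b(1): 15 → p
g(6)−x(23): -17≡9 → j
u(20)−g(6): 14 → o
c(2)−n(13): -11≡15 → p
c(2)−v(21): -19≡7 → h
j(9)−z(25): -16≡10 → k
v(21)−b(1): 20 → u
x(23)−x(23): 0 → a
c(2)−g(6): -4≡22 → w
z(25)−n(13): 12 → m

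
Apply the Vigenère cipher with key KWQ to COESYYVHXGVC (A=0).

MKUCUOFDNQRS

Repeat the key across the message: KWQKWQKWQKWQ
C(2)+K(10): 12 → M
O(14)+W(22): 36≡10 → K
E(4)+Q(16): 20 → U
S(18)+K(10): 28≡2 → C
Y(24)+W(22): 46≡20 → U
Y(24)+Q(16): 40≡14 → O
V(21)+K(10): 31≡5 → F
H(7)+W(22): 29≡3 → D
X(23)+Q(16): 39≡13 → N
G(6)+K(10): 16 → Q
V(21)+W(22): 43≡17 → R
C(2)+Q(16): 18 → S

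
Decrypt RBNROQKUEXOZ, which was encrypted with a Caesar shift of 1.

R(17): 17−1=16 → Q
B(1): 1−1=0 → A
N(13): 13−1=12 → M
R(17): 17−1=16 → Q
O(14): 14−1=13 → N
Q(16): 16−1=15 → P
K(10): 10−1=9 → J
U(20): 20−1=19 → T
E(4): 4−1=3 → D
X(23): 23−1=22 → W
O(14): 14−1=13 → N
Z(25): 25−1=24 → Y

QAMQNPJTDWNY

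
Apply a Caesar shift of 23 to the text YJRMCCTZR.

Y(24): 24+23=47≡21 → V
J(9): 9+23=32≡6 → G
R(17): 17+23=40≡14 → O
M(12): 12+23=35≡9 → J
C(2): 2+23=25 → Z
C(2): 2+23=25 → Z
T(19): 19+23=42≡16 → Q
Z(25): 25+23=48≡22 → W
R(17): 17+23=40≡14 → O

VGOJZZQWO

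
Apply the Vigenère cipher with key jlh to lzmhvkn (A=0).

Repeat the key across the message: jlhjlhj
l(11)+j(9): 20 → u
z(25)+l(11): 36≡10 → k
m(12)+h(7): 19 → t
h(7)+j(9): 16 → q
v(21)+l(11): 32≡6 → g
k(10)+h(7): 17 → r
n(13)+j(9): 22 → w

uktqgrw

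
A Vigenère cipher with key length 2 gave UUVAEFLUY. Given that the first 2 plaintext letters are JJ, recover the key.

LL

Subtract each crib letter from the matching ciphertext letter (mod 26):
U(20)−J(9)=11 → L
U(20)−J(9)=11 → L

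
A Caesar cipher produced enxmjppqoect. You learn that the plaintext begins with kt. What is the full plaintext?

ktdspvvwukiz

From the crib: e(4)−k(10)=-6≡20, so the shift is 20.
Subtract 20 from each ciphertext letter:
e(4): 4−20=-16≡10 → k
n(13): 13−20=-7≡19 → t
x(23): 23−20=3 → d
m(12): 12−20=-8≡18 → s
j(9): 9−20=-11≡15 → p
p(15): 15−20=-5≡21 → v
p(15): 15−20=-5≡21 → v
q(16): 16−20=-4≡22 → w
o(14): 14−20=-6≡20 → u
e(4): 4−20=-16≡10 → k
c(2): 2−20=-18≡8 → i
t(19): 19−20=-1≡25 → z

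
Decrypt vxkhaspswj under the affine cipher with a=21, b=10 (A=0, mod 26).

dnalcozoiv

The inverse of 21 mod 26 is 5, since 21·5=105≡1. Apply D(y)=5·(y−10) mod 26:
v(21): 5·(21−10)=55≡3 → d
x(23): 5·(23−10)=65≡13 → n
k(10): 5·(10−10)=0 → a
h(7): 5·(7−10)=-15≡11 → l
a(0): 5·(0−10)=-50≡2 → c
s(18): 5·(18−10)=40≡14 → o
p(15): 5·(15−10)=25 → z
s(18): 5·(18−10)=40≡14 → o
w(22): 5·(22−10)=60≡8 → i
j(9): 5·(9−10)=-5≡21 → v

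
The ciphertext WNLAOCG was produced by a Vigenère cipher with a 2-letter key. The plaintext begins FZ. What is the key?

Subtract each crib letter from the matching ciphertext letter (mod 26):
W(22)−F(5)=17 → R
N(13)−Z(25)=-12≡14 → O

RO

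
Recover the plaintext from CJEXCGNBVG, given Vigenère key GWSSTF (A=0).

Repeat the key across the ciphertext: GWSSTFGWSS
C(2)−G(6): -4≡22 → W
J(9)−W(22): -13≡13 → N
E(4)−S(18): -14≡12 → M
X(23)−S(18): 5 → F
C(2)−T(19): -17≡9 → J
G(6)−F(5): 1 → B
N(13)−G(6): 7 → H
B(1)−W(22): -21≡5 → F
V(21)−S(18): 3 → D
G(6)−S(18): -12≡14 → O

WNMFJBHFDO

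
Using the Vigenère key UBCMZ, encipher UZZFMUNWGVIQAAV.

OABRLOOYSUCRCMU

Repeat the key across the message: UBCMZUBCMZUBCMZ
U(20)+U(20): 40≡14 → O
Z(25)+B(1): 26≡0 → A
Z(25)+C(2): 27≡1 → B
F(5)+M(12): 17 → R
M(12)+Z(25): 37≡11 → L
U(20)+U(20): 40≡14 → O
N(13)+B(1): 14 → O
W(22)+C(2): 24 → Y
G(6)+M(12): 18 → S
V(21)+Z(25): 46≡20 → U
I(8)+U(20): 28≡2 → C
Q(16)+B(1): 17 → R
A(0)+C(2): 2 → C
A(0)+M(12): 12 → M
V(21)+Z(25): 46≡20 → U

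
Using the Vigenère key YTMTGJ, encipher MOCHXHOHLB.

KHOADQMAXU

Repeat the key across the message: YTMTGJYTMT
M(12)+Y(24): 36≡10 → K
O(14)+T(19): 33≡7 → H
C(2)+M(12): 14 → O
H(7)+T(19): 26≡0 → A
X(23)+G(6): 29≡3 → D
H(7)+J(9): 16 → Q
O(14)+Y(24): 38≡12 → M
H(7)+T(19): 26≡0 → A
L(11)+M(12): 23 → X
B(1)+T(19): 20 → U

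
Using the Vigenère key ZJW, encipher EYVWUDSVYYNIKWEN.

DHRVDZREUXWEJFAM

Repeat the key across the message: ZJWZJWZJWZJWZJWZ
E(4)+Z(25): 29≡3 → D
Y(24)+J(9): 33≡7 → H
V(21)+W(22): 43≡17 → R
W(22)+Z(25): 47≡21 → V
U(20)+J(9): 29≡3 → D
D(3)+W(22): 25 → Z
S(18)+Z(25): 43≡17 → R
V(21)+J(9): 30≡4 → E
Y(24)+W(22): 46≡20 → U
Y(24)+Z(25): 49≡23 → X
N(13)+J(9): 22 → W
I(8)+W(22): 30≡4 → E
K(10)+Z(25): 35≡9 → J
W(22)+J(9): 31≡5 → F
E(4)+W(22): 26≡0 → A
N(13)+Z(25): 38≡12 → M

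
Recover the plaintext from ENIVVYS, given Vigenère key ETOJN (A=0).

AUUMIUZ

Repeat the key across the ciphertext: ETOJNET
E(4)−E(4): 0 → A
N(13)−T(19): -6≡20 → U
I(8)−O(14): -6≡20 → U
V(21)−J(9): 12 → M
V(21)−N(13): 8 → I
Y(24)−E(4): 20 → U
S(18)−T(19): -1≡25 → Z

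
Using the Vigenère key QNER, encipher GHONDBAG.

Repeat the key across the message: QNERQNER
G(6)+Q(16): 22 → W
H(7)+N(13): 20 → U
O(14)+E(4): 18 → S
N(13)+R(17): 30≡4 → E
D(3)+Q(16): 19 → T
B(1)+N(13): 14 → O
A(0)+E(4): 4 → E
G(6)+R(17): 23 → X

WUSETOEX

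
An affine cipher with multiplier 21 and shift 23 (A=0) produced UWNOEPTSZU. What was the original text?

LVCHJMGBKL

The inverse of 21 mod 26 is 5, since 21·5=105≡1. Apply D(y)=5·(y−23) mod 26:
U(20): 5·(20−23)=-15≡11 → L
W(22): 5·(22−23)=-5≡21 → V
N(13): 5·(13−23)=-50≡2 → C
O(14): 5·(14−23)=-45≡7 → H
E(4): 5·(4−23)=-95≡9 → J
P(15): 5·(15−23)=-40≡12 → M
T(19): 5·(19−23)=-20≡6 → G
S(18): 5·(18−23)=-25≡1 → B
Z(25): 5·(25−23)=10 → K
U(20): 5·(20−23)=-15≡11 → L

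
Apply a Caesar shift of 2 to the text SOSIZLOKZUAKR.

UQUKBNQMBWCMT

S(18): 18+2=20 → U
O(14): 14+2=16 → Q
S(18): 18+2=20 → U
I(8): 8+2=10 → K
Z(25): 25+2=27≡1 → B
L(11): 11+2=13 → N
O(14): 14+2=16 → Q
K(10): 10+2=12 → M
Z(25): 25+2=27≡1 → B
U(20): 20+2=22 → W
A(0): 0+2=2 → C
K(10): 10+2=12 → M
R(17): 17+2=19 → T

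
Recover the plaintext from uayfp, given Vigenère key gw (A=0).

oesjj

Repeat the key across the ciphertext: gwgwg
u(20)−g(6): 14 → o
a(0)−w(22): -22≡4 → e
y(24)−g(6): 18 → s
f(5)−w(22): -17≡9 → j
p(15)−g(6): 9 → j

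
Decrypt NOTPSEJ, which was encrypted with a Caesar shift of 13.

N(13): 13−13=0 → A
O(14): 14−13=1 → B
T(19): 19−13=6 → G
P(15): 15−13=2 → C
S(18): 18−13=5 → F
E(4): 4−13=-9≡17 → R
J(9): 9−13=-4≡22 → W

ABGCFRW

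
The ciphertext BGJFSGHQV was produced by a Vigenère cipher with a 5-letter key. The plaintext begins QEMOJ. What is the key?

LCXRJ

Subtract each crib letter from the matching ciphertext letter (mod 26):
B(1)−Q(16)=-15≡11 → L
G(6)−E(4)=2 → C
J(9)−M(12)=-3≡23 → X
F(5)−O(14)=-9≡17 → R
S(18)−J(9)=9 → J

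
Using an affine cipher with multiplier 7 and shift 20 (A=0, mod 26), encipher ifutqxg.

ydexczk

i(8): 7·8+20=76≡24 → y
f(5): 7·5+20=55≡3 → d
u(20): 7·20+20=160≡4 → e
t(19): 7·19+20=153≡23 → x
q(16): 7·16+20=132≡2 → c
x(23): 7·23+20=181≡25 → z
g(6): 7·6+20=62≡10 → k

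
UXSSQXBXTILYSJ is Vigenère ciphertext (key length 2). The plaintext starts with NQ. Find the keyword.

Subtract each crib letter from the matching ciphertext letter (mod 26):
U(20)−N(13)=7 → H
X(23)−Q(16)=7 → H

HH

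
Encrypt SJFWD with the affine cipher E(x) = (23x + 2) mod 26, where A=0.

ABNOT

S(18): 23·18+2=416≡0 → A
J(9): 23·9+2=209≡1 → B
F(5): 23·5+2=117≡13 → N
W(22): 23·22+2=508≡14 → O
D(3): 23·3+2=71≡19 → T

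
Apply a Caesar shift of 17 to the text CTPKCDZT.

TKGBTUQK

C(2): 2+17=19 → T
T(19): 19+17=36≡10 → K
P(15): 15+17=32≡6 → G
K(10): 10+17=27≡1 → B
C(2): 2+17=19 → T
D(3): 3+17=20 → U
Z(25): 25+17=42≡16 → Q
T(19): 19+17=36≡10 → K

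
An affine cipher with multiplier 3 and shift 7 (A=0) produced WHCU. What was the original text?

FAHN

The inverse of 3 mod 26 is 9, since 3·9=27≡1. Apply D(y)=9·(y−7) mod 26:
W(22): 9·(22−7)=135≡5 → F
H(7): 9·(7−7)=0 → A
C(2): 9·(2−7)=-45≡7 → H
U(20): 9·(20−7)=117≡13 → N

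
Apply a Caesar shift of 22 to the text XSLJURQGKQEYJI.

X(23): 23+22=45≡19 → T
S(18): 18+22=40≡14 → O
L(11): 11+22=33≡7 → H
J(9): 9+22=31≡5 → F
U(20): 20+22=42≡16 → Q
R(17): 17+22=39≡13 → N
Q(16): 16+22=38≡12 → M
G(6): 6+22=28≡2 → C
K(10): 10+22=32≡6 → G
Q(16): 16+22=38≡12 → M
E(4): 4+22=26≡0 → A
Y(24): 24+22=46≡20 → U
J(9): 9+22=31≡5 → F
I(8): 8+22=30≡4 → E

TOHFQNMCGMAUFE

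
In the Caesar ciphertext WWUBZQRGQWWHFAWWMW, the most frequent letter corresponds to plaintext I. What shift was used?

14

The most frequent ciphertext letter is W (appears 7 times).
W is position 22; I is position 8.
Shift = 14.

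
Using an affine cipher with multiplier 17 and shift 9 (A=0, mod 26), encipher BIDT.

APIU

B(1): 17·1+9=26≡0 → A
I(8): 17·8+9=145≡15 → P
D(3): 17·3+9=60≡8 → I
T(19): 17·19+9=332≡20 → U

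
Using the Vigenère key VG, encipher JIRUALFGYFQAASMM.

Repeat the key across the message: VGVGVGVGVGVGVGVG
J(9)+V(21): 30≡4 → E
I(8)+G(6): 14 → O
R(17)+V(21): 38≡12 → M
U(20)+G(6): 26≡0 → A
A(0)+V(21): 21 → V
L(11)+G(6): 17 → R
F(5)+V(21): 26≡0 → A
G(6)+G(6): 12 → M
Y(24)+V(21): 45≡19 → T
F(5)+G(6): 11 → L
Q(16)+V(21): 37≡11 → L
A(0)+G(6): 6 → G
A(0)+V(21): 21 → V
S(18)+G(6): 24 → Y
M(12)+V(21): 33≡7 → H
M(12)+G(6): 18 → S

EOMAVRAMTLLGVYHS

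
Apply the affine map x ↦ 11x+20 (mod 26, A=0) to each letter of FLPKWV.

F(5): 11·5+20=75≡23 → X
L(11): 11·11+20=141≡11 → L
P(15): 11·15+20=185≡3 → D
K(10): 11·10+20=130≡0 → A
W(22): 11·22+20=262≡2 → C
V(21): 11·21+20=251≡17 → R

XLDACR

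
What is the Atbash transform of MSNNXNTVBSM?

M(12) → N(13)
S(18) → H(7)
N(13) → M(12)
N(13) → M(12)
X(23) → C(2)
N(13) → M(12)
T(19) → G(6)
V(21) → E(4)
B(1) → Y(24)
S(18) → H(7)
M(12) → N(13)

NHMMCMGEYHN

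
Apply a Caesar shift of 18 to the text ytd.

qlv

y(24): 24+18=42≡16 → q
t(19): 19+18=37≡11 → l
d(3): 3+18=21 → v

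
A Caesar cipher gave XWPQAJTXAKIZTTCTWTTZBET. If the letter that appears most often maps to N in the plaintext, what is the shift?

The most frequent ciphertext letter is T (appears 7 times).
T is position 19; N is position 13.
Shift = 6.

6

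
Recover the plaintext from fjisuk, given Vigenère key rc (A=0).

ohrqdi

Repeat the key across the ciphertext: rcrcrc
f(5)−r(17): -12≡14 → o
j(9)−c(2): 7 → h
i(8)−r(17): -9≡17 → r
s(18)−c(2): 16 → q
u(20)−r(17): 3 → d
k(10)−c(2): 8 → i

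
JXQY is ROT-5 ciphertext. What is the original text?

J(9): 9−5=4 → E
X(23): 23−5=18 → S
Q(16): 16−5=11 → L
Y(24): 24−5=19 → T

ESLT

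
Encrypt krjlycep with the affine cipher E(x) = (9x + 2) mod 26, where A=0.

ozfxkumh

k(10): 9·10+2=92≡14 → o
r(17): 9·17+2=155≡25 → z
j(9): 9·9+2=83≡5 → f
l(11): 9·11+2=101≡23 → x
y(24): 9·24+2=218≡10 → k
c(2): 9·2+2=20 → u
e(4): 9·4+2=38≡12 → m
p(15): 9·15+2=137≡7 → h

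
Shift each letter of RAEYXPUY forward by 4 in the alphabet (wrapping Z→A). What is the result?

VEICBTYC

R(17): 17+4=21 → V
A(0): 0+4=4 → E
E(4): 4+4=8 → I
Y(24): 24+4=28≡2 → C
X(23): 23+4=27≡1 → B
P(15): 15+4=19 → T
U(20): 20+4=24 → Y
Y(24): 24+4=28≡2 → C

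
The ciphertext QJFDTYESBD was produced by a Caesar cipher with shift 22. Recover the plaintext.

Q(16): 16−22=-6≡20 → U
J(9): 9−22=-13≡13 → N
F(5): 5−22=-17≡9 → J
D(3): 3−22=-19≡7 → H
T(19): 19−22=-3≡23 → X
Y(24): 24−22=2 → C
E(4): 4−22=-18≡8 → I
S(18): 18−22=-4≡22 → W
B(1): 1−22=-21≡5 → F
D(3): 3−22=-19≡7 → H

UNJHXCIWFH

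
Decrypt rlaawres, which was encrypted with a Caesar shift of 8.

r(17): 17−8=9 → j
l(11): 11−8=3 → d
a(0): 0−8=-8≡18 → s
a(0): 0−8=-8≡18 → s
w(22): 22−8=14 → o
r(17): 17−8=9 → j
e(4): 4−8=-4≡22 → w
s(18): 18−8=10 → k

jdssojwk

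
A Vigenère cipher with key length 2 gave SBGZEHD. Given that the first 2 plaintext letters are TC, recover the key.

ZZ

Subtract each crib letter from the matching ciphertext letter (mod 26):
S(18)−T(19)=-1≡25 → Z
B(1)−C(2)=-1≡25 → Z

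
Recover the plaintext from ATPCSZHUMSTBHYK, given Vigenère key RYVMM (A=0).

Repeat the key across the ciphertext: RYVMMRYVMMRYVMM
A(0)−R(17): -17≡9 → J
T(19)−Y(24): -5≡21 → V
P(15)−V(21): -6≡20 → U
C(2)−M(12): -10≡16 → Q
S(18)−M(12): 6 → G
Z(25)−R(17): 8 → I
H(7)−Y(24): -17≡9 → J
U(20)−V(21): -1≡25 → Z
M(12)−M(12): 0 → A
S(18)−M(12): 6 → G
T(19)−R(17): 2 → C
B(1)−Y(24): -23≡3 → D
H(7)−V(21): -14≡12 → M
Y(24)−M(12): 12 → M
K(10)−M(12): -2≡24 → Y

JVUQGIJZAGCDMMY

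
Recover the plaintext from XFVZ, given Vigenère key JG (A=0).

Repeat the key across the ciphertext: JGJG
X(23)−J(9): 14 → O
F(5)−G(6): -1≡25 → Z
V(21)−J(9): 12 → M
Z(25)−G(6): 19 → T

OZMT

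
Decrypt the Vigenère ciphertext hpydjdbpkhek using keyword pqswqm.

Repeat the key across the ciphertext: pqswqmpqswqm
h(7)−p(15): -8≡18 → s
p(15)−q(16): -1≡25 → z
y(24)−s(18): 6 → g
d(3)−w(22): -19≡7 → h
j(9)−q(16): -7≡19 → t
d(3)−m(12): -9≡17 → r
b(1)−p(15): -14≡12 → m
p(15)−q(16): -1≡25 → z
k(10)−s(18): -8≡18 → s
h(7)−w(22): -15≡11 → l
e(4)−q(16): -12≡14 → o
k(10)−m(12): -2≡24 → y

szghtrmzsloy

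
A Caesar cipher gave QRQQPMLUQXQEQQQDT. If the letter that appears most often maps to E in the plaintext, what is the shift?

The most frequent ciphertext letter is Q (appears 8 times).
Q is position 16; E is position 4.
Shift = 12.

12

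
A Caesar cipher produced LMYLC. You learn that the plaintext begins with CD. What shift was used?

9

From the crib: L(11)−C(2)=9, so the shift is 9.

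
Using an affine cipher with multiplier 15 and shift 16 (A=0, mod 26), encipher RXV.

R(17): 15·17+16=271≡11 → L
X(23): 15·23+16=361≡23 → X
V(21): 15·21+16=331≡19 → T

LXT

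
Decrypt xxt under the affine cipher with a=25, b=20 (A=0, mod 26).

The inverse of 25 mod 26 is 25, since 25·25=625≡1. Apply D(y)=25·(y−20) mod 26:
x(23): 25·(23−20)=75≡23 → x
x(23): 25·(23−20)=75≡23 → x
t(19): 25·(19−20)=-25≡1 → b

xxb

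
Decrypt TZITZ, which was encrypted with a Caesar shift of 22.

XDMXD

T(19): 19−22=-3≡23 → X
Z(25): 25−22=3 → D
I(8): 8−22=-14≡12 → M
T(19): 19−22=-3≡23 → X
Z(25): 25−22=3 → D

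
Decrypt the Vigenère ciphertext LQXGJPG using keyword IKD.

Repeat the key across the ciphertext: IKDIKDI
L(11)−I(8): 3 → D
Q(16)−K(10): 6 → G
X(23)−D(3): 20 → U
G(6)−I(8): -2≡24 → Y
J(9)−K(10): -1≡25 → Z
P(15)−D(3): 12 → M
G(6)−I(8): -2≡24 → Y

DGUYZMY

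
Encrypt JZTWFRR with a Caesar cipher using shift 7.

QGADMYY

J(9): 9+7=16 → Q
Z(25): 25+7=32≡6 → G
T(19): 19+7=26≡0 → A
W(22): 22+7=29≡3 → D
F(5): 5+7=12 → M
R(17): 17+7=24 → Y
R(17): 17+7=24 → Y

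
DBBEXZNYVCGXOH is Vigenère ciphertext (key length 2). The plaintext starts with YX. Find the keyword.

FE

Subtract each crib letter from the matching ciphertext letter (mod 26):
D(3)−Y(24)=-21≡5 → F
B(1)−X(23)=-22≡4 → E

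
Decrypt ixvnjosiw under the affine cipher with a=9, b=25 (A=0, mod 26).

The inverse of 9 mod 26 is 3, since 9·3=27≡1. Apply D(y)=3·(y−25) mod 26:
i(8): 3·(8−25)=-51≡1 → b
x(23): 3·(23−25)=-6≡20 → u
v(21): 3·(21−25)=-12≡14 → o
n(13): 3·(13−25)=-36≡16 → q
j(9): 3·(9−25)=-48≡4 → e
o(14): 3·(14−25)=-33≡19 → t
s(18): 3·(18−25)=-21≡5 → f
i(8): 3·(8−25)=-51≡1 → b
w(22): 3·(22−25)=-9≡17 → r

buoqetfbr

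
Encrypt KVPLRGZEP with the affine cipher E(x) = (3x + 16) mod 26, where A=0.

UBJXPINCJ

K(10): 3·10+16=46≡20 → U
V(21): 3·21+16=79≡1 → B
P(15): 3·15+16=61≡9 → J
L(11): 3·11+16=49≡23 → X
R(17): 3·17+16=67≡15 → P
G(6): 3·6+16=34≡8 → I
Z(25): 3·25+16=91≡13 → N
E(4): 3·4+16=28≡2 → C
P(15): 3·15+16=61≡9 → J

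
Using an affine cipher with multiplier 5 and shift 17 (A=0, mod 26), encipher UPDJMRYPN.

NOGKZYHOE

U(20): 5·20+17=117≡13 → N
P(15): 5·15+17=92≡14 → O
D(3): 5·3+17=32≡6 → G
J(9): 5·9+17=62≡10 → K
M(12): 5·12+17=77≡25 → Z
R(17): 5·17+17=102≡24 → Y
Y(24): 5·24+17=137≡7 → H
P(15): 5·15+17=92≡14 → O
N(13): 5·13+17=82≡4 → E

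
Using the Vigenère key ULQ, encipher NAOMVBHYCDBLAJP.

HLEGGRBJSXMBUUF

Repeat the key across the message: ULQULQULQULQULQ
N(13)+U(20): 33≡7 → H
A(0)+L(11): 11 → L
O(14)+Q(16): 30≡4 → E
M(12)+U(20): 32≡6 → G
V(21)+L(11): 32≡6 → G
B(1)+Q(16): 17 → R
H(7)+U(20): 27≡1 → B
Y(24)+L(11): 35≡9 → J
C(2)+Q(16): 18 → S
D(3)+U(20): 23 → X
B(1)+L(11): 12 → M
L(11)+Q(16): 27≡1 → B
A(0)+U(20): 20 → U
J(9)+L(11): 20 → U
P(15)+Q(16): 31≡5 → F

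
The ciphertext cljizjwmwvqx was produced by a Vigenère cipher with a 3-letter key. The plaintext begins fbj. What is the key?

xka

Subtract each crib letter from the matching ciphertext letter (mod 26):
c(2)−f(5)=-3≡23 → x
l(11)−b(1)=10 → k
j(9)−j(9)=0 → a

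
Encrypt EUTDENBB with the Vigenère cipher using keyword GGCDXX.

Repeat the key across the message: GGCDXXGG
E(4)+G(6): 10 → K
U(20)+G(6): 26≡0 → A
T(19)+C(2): 21 → V
D(3)+D(3): 6 → G
E(4)+X(23): 27≡1 → B
N(13)+X(23): 36≡10 → K
B(1)+G(6): 7 → H
B(1)+G(6): 7 → H

KAVGBKHH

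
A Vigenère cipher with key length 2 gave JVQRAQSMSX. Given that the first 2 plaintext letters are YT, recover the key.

Subtract each crib letter from the matching ciphertext letter (mod 26):
J(9)−Y(24)=-15≡11 → L
V(21)−T(19)=2 → C

LC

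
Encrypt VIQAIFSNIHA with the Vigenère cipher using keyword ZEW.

UMMZMBRREGE

Repeat the key across the message: ZEWZEWZEWZE
V(21)+Z(25): 46≡20 → U
I(8)+E(4): 12 → M
Q(16)+W(22): 38≡12 → M
A(0)+Z(25): 25 → Z
I(8)+E(4): 12 → M
F(5)+W(22): 27≡1 → B
S(18)+Z(25): 43≡17 → R
N(13)+E(4): 17 → R
I(8)+W(22): 30≡4 → E
H(7)+Z(25): 32≡6 → G
A(0)+E(4): 4 → E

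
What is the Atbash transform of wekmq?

dvpnj

w(22) → d(3)
e(4) → v(21)
k(10) → p(15)
m(12) → n(13)
q(16) → j(9)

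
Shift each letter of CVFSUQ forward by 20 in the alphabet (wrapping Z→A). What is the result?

WPZMOK

C(2): 2+20=22 → W
V(21): 21+20=41≡15 → P
F(5): 5+20=25 → Z
S(18): 18+20=38≡12 → M
U(20): 20+20=40≡14 → O
Q(16): 16+20=36≡10 → K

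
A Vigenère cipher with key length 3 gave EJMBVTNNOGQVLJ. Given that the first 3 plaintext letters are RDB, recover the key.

Subtract each crib letter from the matching ciphertext letter (mod 26):
E(4)−R(17)=-13≡13 → N
J(9)−D(3)=6 → G
M(12)−B(1)=11 → L

NGL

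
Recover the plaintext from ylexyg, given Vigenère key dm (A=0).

Repeat the key across the ciphertext: dmdmdm
y(24)−d(3): 21 → v
l(11)−m(12): -1≡25 → z
e(4)−d(3): 1 → b
x(23)−m(12): 11 → l
y(24)−d(3): 21 → v
g(6)−m(12): -6≡20 → u

vzblvu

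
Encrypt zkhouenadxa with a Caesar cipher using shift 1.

alipvfobeyb

z(25): 25+1=26≡0 → a
k(10): 10+1=11 → l
h(7): 7+1=8 → i
o(14): 14+1=15 → p
u(20): 20+1=21 → v
e(4): 4+1=5 → f
n(13): 13+1=14 → o
a(0): 0+1=1 → b
d(3): 3+1=4 → e
x(23): 23+1=24 → y
a(0): 0+1=1 → b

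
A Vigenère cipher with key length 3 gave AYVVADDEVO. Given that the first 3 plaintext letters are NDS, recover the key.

Subtract each crib letter from the matching ciphertext letter (mod 26):
A(0)−N(13)=-13≡13 → N
Y(24)−D(3)=21 → V
V(21)−S(18)=3 → D

NVD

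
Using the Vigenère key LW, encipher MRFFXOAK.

Repeat the key across the message: LWLWLWLW
M(12)+L(11): 23 → X
R(17)+W(22): 39≡13 → N
F(5)+L(11): 16 → Q
F(5)+W(22): 27≡1 → B
X(23)+L(11): 34≡8 → I
O(14)+W(22): 36≡10 → K
A(0)+L(11): 11 → L
K(10)+W(22): 32≡6 → G

XNQBIKLG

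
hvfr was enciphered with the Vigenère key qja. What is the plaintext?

Repeat the key across the ciphertext: qjaq
h(7)−q(16): -9≡17 → r
v(21)−j(9): 12 → m
f(5)−a(0): 5 → f
r(17)−q(16): 1 → b

rmfb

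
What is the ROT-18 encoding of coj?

c(2): 2+18=20 → u
o(14): 14+18=32≡6 → g
j(9): 9+18=27≡1 → b

ugb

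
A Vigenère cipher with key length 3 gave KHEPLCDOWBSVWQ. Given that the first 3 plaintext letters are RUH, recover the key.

Subtract each crib letter from the matching ciphertext letter (mod 26):
K(10)−R(17)=-7≡19 → T
H(7)−U(20)=-13≡13 → N
E(4)−H(7)=-3≡23 → X

TNX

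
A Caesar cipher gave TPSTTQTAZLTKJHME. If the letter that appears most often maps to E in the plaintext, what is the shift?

15

The most frequent ciphertext letter is T (appears 5 times).
T is position 19; E is position 4.
Shift = 15.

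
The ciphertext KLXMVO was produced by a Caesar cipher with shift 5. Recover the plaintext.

FGSHQJ

K(10): 10−5=5 → F
L(11): 11−5=6 → G
X(23): 23−5=18 → S
M(12): 12−5=7 → H
V(21): 21−5=16 → Q
O(14): 14−5=9 → J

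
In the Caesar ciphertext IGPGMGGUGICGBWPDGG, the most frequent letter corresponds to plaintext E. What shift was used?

The most frequent ciphertext letter is G (appears 8 times).
G is position 6; E is position 4.
Shift = 2.

2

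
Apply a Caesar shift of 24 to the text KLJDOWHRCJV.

K(10): 10+24=34≡8 → I
L(11): 11+24=35≡9 → J
J(9): 9+24=33≡7 → H
D(3): 3+24=27≡1 → B
O(14): 14+24=38≡12 → M
W(22): 22+24=46≡20 → U
H(7): 7+24=31≡5 → F
R(17): 17+24=41≡15 → P
C(2): 2+24=26≡0 → A
J(9): 9+24=33≡7 → H
V(21): 21+24=45≡19 → T

IJHBMUFPAHT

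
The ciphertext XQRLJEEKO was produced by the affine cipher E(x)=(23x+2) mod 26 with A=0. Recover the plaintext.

The inverse of 23 mod 26 is 17, since 23·17=391≡1. Apply D(y)=17·(y−2) mod 26:
X(23): 17·(23−2)=357≡19 → T
Q(16): 17·(16−2)=238≡4 → E
R(17): 17·(17−2)=255≡21 → V
L(11): 17·(11−2)=153≡23 → X
J(9): 17·(9−2)=119≡15 → P
E(4): 17·(4−2)=34≡8 → I
E(4): 17·(4−2)=34≡8 → I
K(10): 17·(10−2)=136≡6 → G
O(14): 17·(14−2)=204≡22 → W

TEVXPIIGW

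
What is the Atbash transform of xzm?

x(23) → c(2)
z(25) → a(0)
m(12) → n(13)

can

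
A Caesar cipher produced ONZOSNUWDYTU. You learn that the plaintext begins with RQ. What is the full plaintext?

From the crib: O(14)−R(17)=-3≡23, so the shift is 23.
Subtract 23 from each ciphertext letter:
O(14): 14−23=-9≡17 → R
N(13): 13−23=-10≡16 → Q
Z(25): 25−23=2 → C
O(14): 14−23=-9≡17 → R
S(18): 18−23=-5≡21 → V
N(13): 13−23=-10≡16 → Q
U(20): 20−23=-3≡23 → X
W(22): 22−23=-1≡25 → Z
D(3): 3−23=-20≡6 → G
Y(24): 24−23=1 → B
T(19): 19−23=-4≡22 → W
U(20): 20−23=-3≡23 → X

RQCRVQXZGBWX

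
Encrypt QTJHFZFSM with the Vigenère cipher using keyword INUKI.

YGDRNHSMW

Repeat the key across the message: INUKIINUK
Q(16)+I(8): 24 → Y
T(19)+N(13): 32≡6 → G
J(9)+U(20): 29≡3 → D
H(7)+K(10): 17 → R
F(5)+I(8): 13 → N
Z(25)+I(8): 33≡7 → H
F(5)+N(13): 18 → S
S(18)+U(20): 38≡12 → M
M(12)+K(10): 22 → W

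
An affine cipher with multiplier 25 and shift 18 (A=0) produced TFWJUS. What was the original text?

The inverse of 25 mod 26 is 25, since 25·25=625≡1. Apply D(y)=25·(y−18) mod 26:
T(19): 25·(19−18)=25 → Z
F(5): 25·(5−18)=-325≡13 → N
W(22): 25·(22−18)=100≡22 → W
J(9): 25·(9−18)=-225≡9 → J
U(20): 25·(20−18)=50≡24 → Y
S(18): 25·(18−18)=0 → A

ZNWJYA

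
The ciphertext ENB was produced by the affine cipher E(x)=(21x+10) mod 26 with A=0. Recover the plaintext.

WPH

The inverse of 21 mod 26 is 5, since 21·5=105≡1. Apply D(y)=5·(y−10) mod 26:
E(4): 5·(4−10)=-30≡22 → W
N(13): 5·(13−10)=15 → P
B(1): 5·(1−10)=-45≡7 → H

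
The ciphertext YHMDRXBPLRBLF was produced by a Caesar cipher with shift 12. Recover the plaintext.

MVARFLPDZFPZT

Y(24): 24−12=12 → M
H(7): 7−12=-5≡21 → V
M(12): 12−12=0 → A
D(3): 3−12=-9≡17 → R
R(17): 17−12=5 → F
X(23): 23−12=11 → L
B(1): 1−12=-11≡15 → P
P(15): 15−12=3 → D
L(11): 11−12=-1≡25 → Z
R(17): 17−12=5 → F
B(1): 1−12=-11≡15 → P
L(11): 11−12=-1≡25 → Z
F(5): 5−12=-7≡19 → T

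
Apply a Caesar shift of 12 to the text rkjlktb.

dwvxwfn

r(17): 17+12=29≡3 → d
k(10): 10+12=22 → w
j(9): 9+12=21 → v
l(11): 11+12=23 → x
k(10): 10+12=22 → w
t(19): 19+12=31≡5 → f
b(1): 1+12=13 → n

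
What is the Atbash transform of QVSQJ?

Q(16) → J(9)
V(21) → E(4)
S(18) → H(7)
Q(16) → J(9)
J(9) → Q(16)

JEHJQ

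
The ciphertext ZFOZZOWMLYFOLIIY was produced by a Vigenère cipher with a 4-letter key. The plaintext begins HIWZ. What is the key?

SXSA

Subtract each crib letter from the matching ciphertext letter (mod 26):
Z(25)−H(7)=18 → S
F(5)−I(8)=-3≡23 → X
O(14)−W(22)=-8≡18 → S
Z(25)−Z(25)=0 → A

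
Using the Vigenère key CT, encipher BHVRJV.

DAXKLO

Repeat the key across the message: CTCTCT
B(1)+C(2): 3 → D
H(7)+T(19): 26≡0 → A
V(21)+C(2): 23 → X
R(17)+T(19): 36≡10 → K
J(9)+C(2): 11 → L
V(21)+T(19): 40≡14 → O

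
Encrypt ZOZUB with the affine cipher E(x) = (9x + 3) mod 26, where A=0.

UZUBM

Z(25): 9·25+3=228≡20 → U
O(14): 9·14+3=129≡25 → Z
Z(25): 9·25+3=228≡20 → U
U(20): 9·20+3=183≡1 → B
B(1): 9·1+3=12 → M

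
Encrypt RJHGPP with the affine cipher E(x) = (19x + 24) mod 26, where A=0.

R(17): 19·17+24=347≡9 → J
J(9): 19·9+24=195≡13 → N
H(7): 19·7+24=157≡1 → B
G(6): 19·6+24=138≡8 → I
P(15): 19·15+24=309≡23 → X
P(15): 19·15+24=309≡23 → X

JNBIXX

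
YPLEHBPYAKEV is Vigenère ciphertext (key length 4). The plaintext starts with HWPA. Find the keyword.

RTWE

Subtract each crib letter from the matching ciphertext letter (mod 26):
Y(24)−H(7)=17 → R
P(15)−W(22)=-7≡19 → T
L(11)−P(15)=-4≡22 → W
E(4)−A(0)=4 → E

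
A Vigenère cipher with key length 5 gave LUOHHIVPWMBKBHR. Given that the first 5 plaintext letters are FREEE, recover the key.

Subtract each crib letter from the matching ciphertext letter (mod 26):
L(11)−F(5)=6 → G
U(20)−R(17)=3 → D
O(14)−E(4)=10 → K
H(7)−E(4)=3 → D
H(7)−E(4)=3 → D

GDKDD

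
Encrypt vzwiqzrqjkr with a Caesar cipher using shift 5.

aebnvewvopw

v(21): 21+5=26≡0 → a
z(25): 25+5=30≡4 → e
w(22): 22+5=27≡1 → b
i(8): 8+5=13 → n
q(16): 16+5=21 → v
z(25): 25+5=30≡4 → e
r(17): 17+5=22 → w
q(16): 16+5=21 → v
j(9): 9+5=14 → o
k(10): 10+5=15 → p
r(17): 17+5=22 → w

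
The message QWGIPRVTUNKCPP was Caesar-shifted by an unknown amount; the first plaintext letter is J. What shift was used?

7

From the crib: Q(16)−J(9)=7, so the shift is 7.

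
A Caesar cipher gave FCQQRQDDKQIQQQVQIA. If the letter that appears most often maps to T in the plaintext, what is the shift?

The most frequent ciphertext letter is Q (appears 8 times).
Q is position 16; T is position 19.
Shift = -3≡23.

23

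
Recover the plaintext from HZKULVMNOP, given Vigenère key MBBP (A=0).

VYJFZULYCO

Repeat the key across the ciphertext: MBBPMBBPMB
H(7)−M(12): -5≡21 → V
Z(25)−B(1): 24 → Y
K(10)−B(1): 9 → J
U(20)−P(15): 5 → F
L(11)−M(12): -1≡25 → Z
V(21)−B(1): 20 → U
M(12)−B(1): 11 → L
N(13)−P(15): -2≡24 → Y
O(14)−M(12): 2 → C
P(15)−B(1): 14 → O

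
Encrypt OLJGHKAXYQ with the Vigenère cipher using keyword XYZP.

LJIVEIZMVO

Repeat the key across the message: XYZPXYZPXY
O(14)+X(23): 37≡11 → L
L(11)+Y(24): 35≡9 → J
J(9)+Z(25): 34≡8 → I
G(6)+P(15): 21 → V
H(7)+X(23): 30≡4 → E
K(10)+Y(24): 34≡8 → I
A(0)+Z(25): 25 → Z
X(23)+P(15): 38≡12 → M
Y(24)+X(23): 47≡21 → V
Q(16)+Y(24): 40≡14 → O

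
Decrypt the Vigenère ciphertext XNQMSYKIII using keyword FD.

SKLJNVFFDF

Repeat the key across the ciphertext: FDFDFDFDFD
X(23)−F(5): 18 → S
N(13)−D(3): 10 → K
Q(16)−F(5): 11 → L
M(12)−D(3): 9 → J
S(18)−F(5): 13 → N
Y(24)−D(3): 21 → V
K(10)−F(5): 5 → F
I(8)−D(3): 5 → F
I(8)−F(5): 3 → D
I(8)−D(3): 5 → F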